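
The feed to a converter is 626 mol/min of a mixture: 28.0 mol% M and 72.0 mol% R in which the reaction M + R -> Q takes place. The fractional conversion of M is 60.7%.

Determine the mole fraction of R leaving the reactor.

M reacted = 0.607 × 175.3 = 106.4 mol/min; ν_M = −1, so ξ = 106.4/1 = 106.4 mol/min.
Outlet amounts (n = n₀ + ν ξ):
  M: 175.3 − 1(106.4) = 68.89
  R: 450.7 − 1(106.4) = 344.3
  Q: 0 + 1(106.4) = 106.4
Total out = 519.6 mol/min; y_R = 344.3 / 519.6 = 0.6627.

0.663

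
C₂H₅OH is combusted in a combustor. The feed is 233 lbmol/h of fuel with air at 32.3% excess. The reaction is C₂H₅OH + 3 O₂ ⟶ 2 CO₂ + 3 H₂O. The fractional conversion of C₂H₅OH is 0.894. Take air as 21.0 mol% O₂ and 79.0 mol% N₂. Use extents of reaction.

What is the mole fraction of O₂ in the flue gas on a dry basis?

0.0711

Stoichiometric O₂ = 3 × 233 = 699 lbmol/h; O₂ fed = 699 × 1.323 = 924.8 lbmol/h.
N₂ fed = 924.8 × 79/21 = 3479 lbmol/h.
Fuel reacted = 0.894 × 233 → ξ = 208.3 lbmol/h.
Outlet (n = n₀ + ν ξ):
  C₂H₅OH: 233 − 1(208.3) = 24.7
  O₂: 924.8 − 3(208.3) = 299.9
  N₂: 3479 (inert)
  CO₂: 0 + 2(208.3) = 416.6
  H₂O: 0 + 3(208.3) = 624.9
Dry total = 4220 lbmol/h; y_O₂ (dry) = 299.9 / 4220 = 0.07106.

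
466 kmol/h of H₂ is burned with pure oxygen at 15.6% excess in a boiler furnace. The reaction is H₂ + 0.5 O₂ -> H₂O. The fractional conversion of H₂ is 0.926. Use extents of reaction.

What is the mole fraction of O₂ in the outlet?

Stoichiometric O₂ = 0.5 × 466 = 233 kmol/h; O₂ fed = 233 × 1.156 = 269.3 kmol/h.
Fuel reacted = 0.926 × 466 → ξ = 431.5 kmol/h.
Outlet (n = n₀ + ν ξ):
  H₂: 466 − 1(431.5) = 34.48
  O₂: 269.3 − 0.5(431.5) = 53.59
  H₂O: 0 + 1(431.5) = 431.5
Total out = 519.6 kmol/h; y_O₂ = 53.59 / 519.6 = 0.1031.

0.103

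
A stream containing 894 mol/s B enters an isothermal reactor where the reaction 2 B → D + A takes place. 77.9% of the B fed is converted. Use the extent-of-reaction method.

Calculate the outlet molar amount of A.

348 mol/s

B reacted = 0.779 × 894 = 696.4 mol/s; ν_B = −2, so ξ = 696.4/2 = 348.2 mol/s.
Outlet amounts (n = n₀ + ν ξ):
  B: 894 − 2(348.2) = 197.6
  D: 0 + 1(348.2) = 348.2
  A: 0 + 1(348.2) = 348.2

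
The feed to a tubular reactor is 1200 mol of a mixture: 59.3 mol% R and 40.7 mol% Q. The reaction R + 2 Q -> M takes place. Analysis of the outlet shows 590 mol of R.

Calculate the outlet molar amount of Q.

245 mol

For R: n = n₀ − 1ξ → 590 = 711.6 − 1ξ, giving ξ = 121.6 mol.
Outlet amounts (n = n₀ + ν ξ):
  R: 711.6 − 1(121.6) = 590
  Q: 488.4 − 2(121.6) = 245.2
  M: 0 + 1(121.6) = 121.6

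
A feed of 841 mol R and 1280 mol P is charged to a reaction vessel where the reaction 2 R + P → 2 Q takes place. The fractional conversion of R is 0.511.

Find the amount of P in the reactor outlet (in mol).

1070 mol

R reacted = 0.511 × 841 = 429.8 mol; ν_R = −2, so ξ = 429.8/2 = 214.9 mol.
Outlet amounts (n = n₀ + ν ξ):
  R: 841 − 2(214.9) = 411.2
  P: 1280 − 1(214.9) = 1065
  Q: 0 + 2(214.9) = 429.8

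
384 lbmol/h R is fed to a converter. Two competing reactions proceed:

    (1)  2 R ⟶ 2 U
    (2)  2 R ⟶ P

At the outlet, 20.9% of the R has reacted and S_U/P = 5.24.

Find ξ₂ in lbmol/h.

ξ₂ = 11.1 lbmol/h

Conversion of R: R consumed = 0.209 × 384 = 80.26 lbmol/h = 2ξ₁ + 2ξ₂.
Selectivity: 2ξ₁ / (1ξ₂) = 5.24 → ξ₁ = 2.62 ξ₂.
Substitute: (2·2.62 + 2) ξ₂ = 80.26 → ξ₂ = 11.09 lbmol/h, ξ₁ = 29.04 lbmol/h.
Outlet amounts (n = n₀ + Σ ν·ξ):
  R: 384 − 2(29.04) − 2(11.09) = 303.7
  U: 0 + 2(29.04) = 58.09
  P: 0 + 1(11.09) = 11.09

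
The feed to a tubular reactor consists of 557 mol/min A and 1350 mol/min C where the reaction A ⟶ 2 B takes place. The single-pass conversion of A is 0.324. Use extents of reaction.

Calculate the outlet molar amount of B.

A reacted = 0.324 × 557 = 180.5 mol/min; ν_A = −1, so ξ = 180.5/1 = 180.5 mol/min.
Outlet amounts (n = n₀ + ν ξ):
  A: 557 − 1(180.5) = 376.5
  B: 0 + 2(180.5) = 360.9
  C: 1350 (inert)

361 mol/min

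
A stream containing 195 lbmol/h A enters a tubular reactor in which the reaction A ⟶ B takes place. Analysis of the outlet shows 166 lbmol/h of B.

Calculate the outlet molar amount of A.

29 lbmol/h

For B: n = n₀ + 1ξ → 166 = 0 + 1ξ, giving ξ = 166 lbmol/h.
Outlet amounts (n = n₀ + ν ξ):
  A: 195 − 1(166) = 29
  B: 0 + 1(166) = 166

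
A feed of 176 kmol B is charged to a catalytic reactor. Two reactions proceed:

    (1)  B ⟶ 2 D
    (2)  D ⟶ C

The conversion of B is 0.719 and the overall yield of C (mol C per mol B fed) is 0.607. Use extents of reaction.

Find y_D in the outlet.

Conversion of B: B consumed = 1ξ₁ = 0.719 × 176 → ξ₁ = 126.5 kmol.
Yield of C: 1ξ₂ / 176 = 0.607 → ξ₂ = 106.8 kmol.
Outlet amounts (n = n₀ + Σ ν·ξ):
  B: 176 − 1(126.5) = 49.46
  D: 0 + 2(126.5) − 1(106.8) = 146.3
  C: 0 + 1(106.8) = 106.8
Total out = 302.5 kmol; y_D = 146.3 / 302.5 = 0.4834.

0.483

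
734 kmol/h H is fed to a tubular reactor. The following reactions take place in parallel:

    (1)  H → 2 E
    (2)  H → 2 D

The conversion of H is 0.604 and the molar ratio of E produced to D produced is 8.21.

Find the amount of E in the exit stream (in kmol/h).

790 kmol/h

Conversion of H: H consumed = 0.604 × 734 = 443.3 kmol/h = 1ξ₁ + 1ξ₂.
Selectivity: 2ξ₁ / (2ξ₂) = 8.21 → ξ₁ = 8.21 ξ₂.
Substitute: (1·8.21 + 1) ξ₂ = 443.3 → ξ₂ = 48.14 kmol/h, ξ₁ = 395.2 kmol/h.
Outlet amounts (n = n₀ + Σ ν·ξ):
  H: 734 − 1(395.2) − 1(48.14) = 290.7
  E: 0 + 2(395.2) = 790.4
  D: 0 + 2(48.14) = 96.27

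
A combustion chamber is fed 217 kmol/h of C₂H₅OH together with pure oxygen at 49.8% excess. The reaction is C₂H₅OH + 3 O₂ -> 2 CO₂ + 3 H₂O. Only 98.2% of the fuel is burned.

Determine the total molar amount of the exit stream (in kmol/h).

Stoichiometric O₂ = 3 × 217 = 651 kmol/h; O₂ fed = 651 × 1.498 = 975.2 kmol/h.
Fuel reacted = 0.982 × 217 → ξ = 213.1 kmol/h.
Outlet (n = n₀ + ν ξ):
  C₂H₅OH: 217 − 1(213.1) = 3.906
  O₂: 975.2 − 3(213.1) = 335.9
  CO₂: 0 + 2(213.1) = 426.2
  H₂O: 0 + 3(213.1) = 639.3
Total out = 3.906 + 335.9 + 426.2 + 639.3 = 1405 kmol/h.

1410 kmol/h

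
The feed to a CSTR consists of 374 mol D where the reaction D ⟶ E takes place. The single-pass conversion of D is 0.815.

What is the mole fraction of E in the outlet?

D reacted = 0.815 × 374 = 304.8 mol; ν_D = −1, so ξ = 304.8/1 = 304.8 mol.
Outlet amounts (n = n₀ + ν ξ):
  D: 374 − 1(304.8) = 69.19
  E: 0 + 1(304.8) = 304.8
Total out = 374 mol; y_E = 304.8 / 374 = 0.815.

0.815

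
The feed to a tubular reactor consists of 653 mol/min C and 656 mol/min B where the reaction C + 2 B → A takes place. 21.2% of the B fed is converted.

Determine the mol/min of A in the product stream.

69.5 mol/min

B reacted = 0.212 × 656 = 139.1 mol/min; ν_B = −2, so ξ = 139.1/2 = 69.54 mol/min.
Outlet amounts (n = n₀ + ν ξ):
  C: 653 − 1(69.54) = 583.5
  B: 656 − 2(69.54) = 516.9
  A: 0 + 1(69.54) = 69.54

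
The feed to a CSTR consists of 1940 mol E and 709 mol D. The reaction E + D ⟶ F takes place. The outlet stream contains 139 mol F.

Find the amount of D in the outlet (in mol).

570 mol

For F: n = n₀ + 1ξ → 139 = 0 + 1ξ, giving ξ = 139 mol.
Outlet amounts (n = n₀ + ν ξ):
  E: 1940 − 1(139) = 1801
  D: 709 − 1(139) = 570
  F: 0 + 1(139) = 139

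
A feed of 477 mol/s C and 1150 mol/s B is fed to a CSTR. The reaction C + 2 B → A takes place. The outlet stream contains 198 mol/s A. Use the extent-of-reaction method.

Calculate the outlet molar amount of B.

For A: n = n₀ + 1ξ → 198 = 0 + 1ξ, giving ξ = 198 mol/s.
Outlet amounts (n = n₀ + ν ξ):
  C: 477 − 1(198) = 279
  B: 1150 − 2(198) = 754
  A: 0 + 1(198) = 198

754 mol/s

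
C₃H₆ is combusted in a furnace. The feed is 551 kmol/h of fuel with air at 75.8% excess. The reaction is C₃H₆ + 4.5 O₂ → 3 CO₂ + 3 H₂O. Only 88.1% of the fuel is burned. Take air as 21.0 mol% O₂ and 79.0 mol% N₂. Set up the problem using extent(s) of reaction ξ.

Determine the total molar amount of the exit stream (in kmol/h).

Stoichiometric O₂ = 4.5 × 551 = 2480 kmol/h; O₂ fed = 2480 × 1.758 = 4359 kmol/h.
N₂ fed = 4359 × 79/21 = 16400 kmol/h.
Fuel reacted = 0.881 × 551 → ξ = 485.4 kmol/h.
Outlet (n = n₀ + ν ξ):
  C₃H₆: 551 − 1(485.4) = 65.57
  O₂: 4359 − 4.5(485.4) = 2175
  N₂: 16400 (inert)
  CO₂: 0 + 3(485.4) = 1456
  H₂O: 0 + 3(485.4) = 1456
Total out = 65.57 + 2175 + 16400 + 1456 + 1456 = 21550 kmol/h.

21600 kmol/h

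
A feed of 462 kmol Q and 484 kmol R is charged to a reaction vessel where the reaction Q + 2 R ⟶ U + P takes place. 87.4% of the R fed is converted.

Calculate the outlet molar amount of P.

212 kmol

R reacted = 0.874 × 484 = 423 kmol; ν_R = −2, so ξ = 423/2 = 211.5 kmol.
Outlet amounts (n = n₀ + ν ξ):
  Q: 462 − 1(211.5) = 250.5
  R: 484 − 2(211.5) = 60.98
  U: 0 + 1(211.5) = 211.5
  P: 0 + 1(211.5) = 211.5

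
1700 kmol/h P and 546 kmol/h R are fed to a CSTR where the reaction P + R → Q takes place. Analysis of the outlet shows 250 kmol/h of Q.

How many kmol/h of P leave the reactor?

For Q: n = n₀ + 1ξ → 250 = 0 + 1ξ, giving ξ = 250 kmol/h.
Outlet amounts (n = n₀ + ν ξ):
  P: 1700 − 1(250) = 1450
  R: 546 − 1(250) = 296
  Q: 0 + 1(250) = 250

1450 kmol/h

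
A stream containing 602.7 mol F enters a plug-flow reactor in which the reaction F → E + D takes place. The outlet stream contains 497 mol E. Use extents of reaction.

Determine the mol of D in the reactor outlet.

For E: n = n₀ + 1ξ → 497 = 0 + 1ξ, giving ξ = 497 mol.
Outlet amounts (n = n₀ + ν ξ):
  F: 602.7 − 1(497) = 105.7
  E: 0 + 1(497) = 497
  D: 0 + 1(497) = 497

497 mol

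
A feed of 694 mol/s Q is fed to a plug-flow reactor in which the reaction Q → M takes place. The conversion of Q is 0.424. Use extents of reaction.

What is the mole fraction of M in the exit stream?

0.424

Q reacted = 0.424 × 694 = 294.3 mol/s; ν_Q = −1, so ξ = 294.3/1 = 294.3 mol/s.
Outlet amounts (n = n₀ + ν ξ):
  Q: 694 − 1(294.3) = 399.7
  M: 0 + 1(294.3) = 294.3
Total out = 694 mol/s; y_M = 294.3 / 694 = 0.424.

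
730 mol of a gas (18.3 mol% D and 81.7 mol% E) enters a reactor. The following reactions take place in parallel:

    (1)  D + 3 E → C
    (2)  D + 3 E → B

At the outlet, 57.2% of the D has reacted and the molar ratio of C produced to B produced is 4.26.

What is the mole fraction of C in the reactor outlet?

0.124

Conversion of D: D consumed = 0.572 × 133.6 = 76.41 mol = 1ξ₁ + 1ξ₂.
Selectivity: 1ξ₁ / (1ξ₂) = 4.26 → ξ₁ = 4.26 ξ₂.
Substitute: (1·4.26 + 1) ξ₂ = 76.41 → ξ₂ = 14.53 mol, ξ₁ = 61.89 mol.
Outlet amounts (n = n₀ + Σ ν·ξ):
  D: 133.6 − 1(61.89) − 1(14.53) = 57.18
  E: 596.4 − 3(61.89) − 3(14.53) = 367.2
  C: 0 + 1(61.89) = 61.89
  B: 0 + 1(14.53) = 14.53
Total out = 500.8 mol; y_C = 61.89 / 500.8 = 0.1236.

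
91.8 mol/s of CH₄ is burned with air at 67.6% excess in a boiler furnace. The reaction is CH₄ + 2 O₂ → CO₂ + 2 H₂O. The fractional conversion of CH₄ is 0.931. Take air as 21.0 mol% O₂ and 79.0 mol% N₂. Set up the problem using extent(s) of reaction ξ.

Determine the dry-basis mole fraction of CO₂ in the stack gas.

0.0617

Stoichiometric O₂ = 2 × 91.8 = 183.6 mol/s; O₂ fed = 183.6 × 1.676 = 307.7 mol/s.
N₂ fed = 307.7 × 79/21 = 1158 mol/s.
Fuel reacted = 0.931 × 91.8 → ξ = 85.47 mol/s.
Outlet (n = n₀ + ν ξ):
  CH₄: 91.8 − 1(85.47) = 6.334
  O₂: 307.7 − 2(85.47) = 136.8
  N₂: 1158 (inert)
  CO₂: 0 + 1(85.47) = 85.47
  H₂O: 0 + 2(85.47) = 170.9
Dry total = 1386 mol/s; y_CO₂ (dry) = 85.47 / 1386 = 0.06166.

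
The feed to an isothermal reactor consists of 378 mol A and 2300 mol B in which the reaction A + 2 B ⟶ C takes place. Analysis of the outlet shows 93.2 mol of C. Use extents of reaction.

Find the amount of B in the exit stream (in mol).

For C: n = n₀ + 1ξ → 93.2 = 0 + 1ξ, giving ξ = 93.2 mol.
Outlet amounts (n = n₀ + ν ξ):
  A: 378 − 1(93.2) = 284.8
  B: 2300 − 2(93.2) = 2114
  C: 0 + 1(93.2) = 93.2

2110 mol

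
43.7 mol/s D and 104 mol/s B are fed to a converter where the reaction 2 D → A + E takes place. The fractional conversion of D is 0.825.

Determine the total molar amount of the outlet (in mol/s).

D reacted = 0.825 × 43.7 = 36.05 mol/s; ν_D = −2, so ξ = 36.05/2 = 18.03 mol/s.
Outlet amounts (n = n₀ + ν ξ):
  D: 43.7 − 2(18.03) = 7.648
  A: 0 + 1(18.03) = 18.03
  E: 0 + 1(18.03) = 18.03
  B: 104 (inert)
Total out = 7.648 + 18.03 + 18.03 + 104 = 147.7 mol/s.

148 mol/s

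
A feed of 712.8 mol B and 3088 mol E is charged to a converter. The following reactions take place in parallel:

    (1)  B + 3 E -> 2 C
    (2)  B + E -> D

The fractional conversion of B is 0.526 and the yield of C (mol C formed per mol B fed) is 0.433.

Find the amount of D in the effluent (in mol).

Yield of C: 2ξ₁ / 712.8 = 0.433 → ξ₁ = 154.3 mol.
Conversion of B: 1ξ₁ + 1ξ₂ = 0.526 × 712.8 = 374.9 → ξ₂ = 220.6 mol.
Outlet amounts (n = n₀ + Σ ν·ξ):
  B: 712.8 − 1(154.3) − 1(220.6) = 337.9
  E: 3088 − 3(154.3) − 1(220.6) = 2404
  C: 0 + 2(154.3) = 308.6
  D: 0 + 1(220.6) = 220.6

221 mol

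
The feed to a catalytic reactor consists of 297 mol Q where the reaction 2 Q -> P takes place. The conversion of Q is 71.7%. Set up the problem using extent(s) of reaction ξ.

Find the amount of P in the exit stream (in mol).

Q reacted = 0.717 × 297 = 212.9 mol; ν_Q = −2, so ξ = 212.9/2 = 106.5 mol.
Outlet amounts (n = n₀ + ν ξ):
  Q: 297 − 2(106.5) = 84.05
  P: 0 + 1(106.5) = 106.5

106 mol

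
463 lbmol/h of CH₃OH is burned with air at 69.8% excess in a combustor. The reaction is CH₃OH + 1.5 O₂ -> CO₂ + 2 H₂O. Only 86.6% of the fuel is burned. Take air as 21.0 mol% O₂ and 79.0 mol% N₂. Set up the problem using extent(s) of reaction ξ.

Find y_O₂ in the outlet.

0.092

Stoichiometric O₂ = 1.5 × 463 = 694.5 lbmol/h; O₂ fed = 694.5 × 1.698 = 1179 lbmol/h.
N₂ fed = 1179 × 79/21 = 4436 lbmol/h.
Fuel reacted = 0.866 × 463 → ξ = 401 lbmol/h.
Outlet (n = n₀ + ν ξ):
  CH₃OH: 463 − 1(401) = 62.04
  O₂: 1179 − 1.5(401) = 577.8
  N₂: 4436 (inert)
  CO₂: 0 + 1(401) = 401
  H₂O: 0 + 2(401) = 801.9
Total out = 6279 lbmol/h; y_O₂ = 577.8 / 6279 = 0.09202.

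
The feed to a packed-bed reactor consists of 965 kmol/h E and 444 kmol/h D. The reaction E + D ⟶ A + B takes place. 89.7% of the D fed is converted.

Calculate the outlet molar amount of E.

D reacted = 0.897 × 444 = 398.3 kmol/h; ν_D = −1, so ξ = 398.3/1 = 398.3 kmol/h.
Outlet amounts (n = n₀ + ν ξ):
  E: 965 − 1(398.3) = 566.7
  D: 444 − 1(398.3) = 45.73
  A: 0 + 1(398.3) = 398.3
  B: 0 + 1(398.3) = 398.3

567 kmol/h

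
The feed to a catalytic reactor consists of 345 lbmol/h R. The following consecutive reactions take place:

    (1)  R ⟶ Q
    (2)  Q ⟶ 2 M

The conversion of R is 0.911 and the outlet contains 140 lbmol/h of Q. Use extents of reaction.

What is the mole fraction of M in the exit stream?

Conversion of R: R consumed = 1ξ₁ = 0.911 × 345 → ξ₁ = 314.3 lbmol/h.
Q balance: n_Q = 0 + 1ξ₁ − 1ξ₂ = 140 → ξ₂ = (1·314.3 − 140)/1 = 174.3 lbmol/h.
Outlet amounts (n = n₀ + Σ ν·ξ):
  R: 345 − 1(314.3) = 30.7
  Q: 0 + 1(314.3) − 1(174.3) = 140
  M: 0 + 2(174.3) = 348.6
Total out = 519.3 lbmol/h; y_M = 348.6 / 519.3 = 0.6713.

0.671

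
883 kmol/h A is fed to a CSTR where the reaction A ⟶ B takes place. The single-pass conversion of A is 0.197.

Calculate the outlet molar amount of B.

174 kmol/h

A reacted = 0.197 × 883 = 174 kmol/h; ν_A = −1, so ξ = 174/1 = 174 kmol/h.
Outlet amounts (n = n₀ + ν ξ):
  A: 883 − 1(174) = 709
  B: 0 + 1(174) = 174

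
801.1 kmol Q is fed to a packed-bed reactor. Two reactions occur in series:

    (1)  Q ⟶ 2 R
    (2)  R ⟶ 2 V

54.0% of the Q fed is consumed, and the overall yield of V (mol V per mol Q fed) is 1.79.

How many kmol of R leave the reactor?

Conversion of Q: Q consumed = 1ξ₁ = 0.54 × 801.1 → ξ₁ = 432.6 kmol.
Yield of V: 2ξ₂ / 801.1 = 1.79 → ξ₂ = 717 kmol.
Outlet amounts (n = n₀ + Σ ν·ξ):
  Q: 801.1 − 1(432.6) = 368.5
  R: 0 + 2(432.6) − 1(717) = 148.2
  V: 0 + 2(717) = 1434

148 kmol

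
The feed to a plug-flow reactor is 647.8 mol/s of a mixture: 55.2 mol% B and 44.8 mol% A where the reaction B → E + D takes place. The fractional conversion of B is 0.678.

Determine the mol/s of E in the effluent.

242 mol/s

B reacted = 0.678 × 357.6 = 242.4 mol/s; ν_B = −1, so ξ = 242.4/1 = 242.4 mol/s.
Outlet amounts (n = n₀ + ν ξ):
  B: 357.6 − 1(242.4) = 115.1
  E: 0 + 1(242.4) = 242.4
  D: 0 + 1(242.4) = 242.4
  A: 290.2 (inert)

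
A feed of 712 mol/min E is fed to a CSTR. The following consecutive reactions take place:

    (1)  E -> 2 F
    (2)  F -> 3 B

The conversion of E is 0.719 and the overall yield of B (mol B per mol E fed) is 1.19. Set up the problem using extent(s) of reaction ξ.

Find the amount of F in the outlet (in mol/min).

741 mol/min

Conversion of E: E consumed = 1ξ₁ = 0.719 × 712 → ξ₁ = 511.9 mol/min.
Yield of B: 3ξ₂ / 712 = 1.19 → ξ₂ = 282.4 mol/min.
Outlet amounts (n = n₀ + Σ ν·ξ):
  E: 712 − 1(511.9) = 200.1
  F: 0 + 2(511.9) − 1(282.4) = 741.4
  B: 0 + 3(282.4) = 847.3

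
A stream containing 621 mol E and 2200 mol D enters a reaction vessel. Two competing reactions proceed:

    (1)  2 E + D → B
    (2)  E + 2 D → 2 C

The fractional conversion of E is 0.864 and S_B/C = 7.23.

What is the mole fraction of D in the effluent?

Conversion of E: E consumed = 0.864 × 621 = 536.5 mol = 2ξ₁ + 1ξ₂.
Selectivity: 1ξ₁ / (2ξ₂) = 7.23 → ξ₁ = 14.46 ξ₂.
Substitute: (2·14.46 + 1) ξ₂ = 536.5 → ξ₂ = 17.93 mol, ξ₁ = 259.3 mol.
Outlet amounts (n = n₀ + Σ ν·ξ):
  E: 621 − 2(259.3) − 1(17.93) = 84.46
  D: 2200 − 1(259.3) − 2(17.93) = 1905
  B: 0 + 1(259.3) = 259.3
  C: 0 + 2(17.93) = 35.87
Total out = 2284 mol; y_D = 1905 / 2284 = 0.8338.

0.834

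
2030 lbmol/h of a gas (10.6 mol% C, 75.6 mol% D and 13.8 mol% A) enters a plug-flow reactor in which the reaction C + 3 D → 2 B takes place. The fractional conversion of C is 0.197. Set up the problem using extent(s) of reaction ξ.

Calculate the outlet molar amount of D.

1410 lbmol/h

C reacted = 0.197 × 215.2 = 42.39 lbmol/h; ν_C = −1, so ξ = 42.39/1 = 42.39 lbmol/h.
Outlet amounts (n = n₀ + ν ξ):
  C: 215.2 − 1(42.39) = 172.8
  D: 1535 − 3(42.39) = 1408
  B: 0 + 2(42.39) = 84.78
  A: 280.1 (inert)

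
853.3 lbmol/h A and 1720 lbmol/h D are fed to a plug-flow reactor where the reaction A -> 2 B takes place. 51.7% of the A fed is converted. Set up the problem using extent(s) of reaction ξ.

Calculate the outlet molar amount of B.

A reacted = 0.517 × 853.3 = 441.2 lbmol/h; ν_A = −1, so ξ = 441.2/1 = 441.2 lbmol/h.
Outlet amounts (n = n₀ + ν ξ):
  A: 853.3 − 1(441.2) = 412.1
  B: 0 + 2(441.2) = 882.3
  D: 1720 (inert)

882 lbmol/h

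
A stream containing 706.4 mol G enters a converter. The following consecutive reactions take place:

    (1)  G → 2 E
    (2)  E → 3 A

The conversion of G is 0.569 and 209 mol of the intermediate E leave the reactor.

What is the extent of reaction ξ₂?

Conversion of G: G consumed = 1ξ₁ = 0.569 × 706.4 → ξ₁ = 401.9 mol.
E balance: n_E = 0 + 2ξ₁ − 1ξ₂ = 209 → ξ₂ = (2·401.9 − 209)/1 = 594.9 mol.
Outlet amounts (n = n₀ + Σ ν·ξ):
  G: 706.4 − 1(401.9) = 304.5
  E: 0 + 2(401.9) − 1(594.9) = 209
  A: 0 + 3(594.9) = 1785

ξ₂ = 595 mol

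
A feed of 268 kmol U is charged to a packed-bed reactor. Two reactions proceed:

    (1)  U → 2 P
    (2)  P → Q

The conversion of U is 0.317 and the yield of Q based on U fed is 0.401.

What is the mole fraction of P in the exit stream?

0.177

Conversion of U: U consumed = 1ξ₁ = 0.317 × 268 → ξ₁ = 84.96 kmol.
Yield of Q: 1ξ₂ / 268 = 0.401 → ξ₂ = 107.5 kmol.
Outlet amounts (n = n₀ + Σ ν·ξ):
  U: 268 − 1(84.96) = 183
  P: 0 + 2(84.96) − 1(107.5) = 62.44
  Q: 0 + 1(107.5) = 107.5
Total out = 353 kmol; y_P = 62.44 / 353 = 0.1769.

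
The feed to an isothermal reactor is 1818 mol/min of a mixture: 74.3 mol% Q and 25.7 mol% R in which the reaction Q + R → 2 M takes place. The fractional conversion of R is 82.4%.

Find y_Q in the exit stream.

R reacted = 0.824 × 467.2 = 385 mol/min; ν_R = −1, so ξ = 385/1 = 385 mol/min.
Outlet amounts (n = n₀ + ν ξ):
  Q: 1351 − 1(385) = 965.8
  R: 467.2 − 1(385) = 82.23
  M: 0 + 2(385) = 770
Total out = 1818 mol/min; y_Q = 965.8 / 1818 = 0.5312.

0.531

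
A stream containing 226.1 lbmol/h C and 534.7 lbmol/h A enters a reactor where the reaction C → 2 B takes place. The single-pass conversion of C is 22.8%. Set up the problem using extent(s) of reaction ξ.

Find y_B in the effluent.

C reacted = 0.228 × 226.1 = 51.55 lbmol/h; ν_C = −1, so ξ = 51.55/1 = 51.55 lbmol/h.
Outlet amounts (n = n₀ + ν ξ):
  C: 226.1 − 1(51.55) = 174.5
  B: 0 + 2(51.55) = 103.1
  A: 534.7 (inert)
Total out = 812.4 lbmol/h; y_B = 103.1 / 812.4 = 0.1269.

0.127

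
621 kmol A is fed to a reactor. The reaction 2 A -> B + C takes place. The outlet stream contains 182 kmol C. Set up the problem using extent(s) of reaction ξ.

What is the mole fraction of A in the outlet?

0.414

For C: n = n₀ + 1ξ → 182 = 0 + 1ξ, giving ξ = 182 kmol.
Outlet amounts (n = n₀ + ν ξ):
  A: 621 − 2(182) = 257
  B: 0 + 1(182) = 182
  C: 0 + 1(182) = 182
Total out = 621 kmol; y_A = 257 / 621 = 0.4138.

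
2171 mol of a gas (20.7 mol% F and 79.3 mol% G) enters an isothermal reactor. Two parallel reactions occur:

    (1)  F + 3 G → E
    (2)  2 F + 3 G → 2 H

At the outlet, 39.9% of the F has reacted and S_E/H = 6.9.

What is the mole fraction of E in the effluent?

0.0939

Conversion of F: F consumed = 0.399 × 449.4 = 179.3 mol = 1ξ₁ + 2ξ₂.
Selectivity: 1ξ₁ / (2ξ₂) = 6.9 → ξ₁ = 13.8 ξ₂.
Substitute: (1·13.8 + 2) ξ₂ = 179.3 → ξ₂ = 11.35 mol, ξ₁ = 156.6 mol.
Outlet amounts (n = n₀ + Σ ν·ξ):
  F: 449.4 − 1(156.6) − 2(11.35) = 270.1
  G: 1722 − 3(156.6) − 3(11.35) = 1218
  E: 0 + 1(156.6) = 156.6
  H: 0 + 2(11.35) = 22.7
Total out = 1667 mol; y_E = 156.6 / 1667 = 0.09394.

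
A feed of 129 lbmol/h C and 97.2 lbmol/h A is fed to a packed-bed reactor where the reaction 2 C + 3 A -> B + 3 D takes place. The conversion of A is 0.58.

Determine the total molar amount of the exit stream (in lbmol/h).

A reacted = 0.58 × 97.2 = 56.38 lbmol/h; ν_A = −3, so ξ = 56.38/3 = 18.79 lbmol/h.
Outlet amounts (n = n₀ + ν ξ):
  C: 129 − 2(18.79) = 91.42
  A: 97.2 − 3(18.79) = 40.82
  B: 0 + 1(18.79) = 18.79
  D: 0 + 3(18.79) = 56.38
Total out = 91.42 + 40.82 + 18.79 + 56.38 = 207.4 lbmol/h.

207 lbmol/h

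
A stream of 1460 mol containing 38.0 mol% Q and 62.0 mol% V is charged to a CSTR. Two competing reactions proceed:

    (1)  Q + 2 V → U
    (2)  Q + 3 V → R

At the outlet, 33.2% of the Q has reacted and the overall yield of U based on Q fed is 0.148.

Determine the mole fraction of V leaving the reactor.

0.439

Yield of U: 1ξ₁ / 554.8 = 0.148 → ξ₁ = 82.11 mol.
Conversion of Q: 1ξ₁ + 1ξ₂ = 0.332 × 554.8 = 184.2 → ξ₂ = 102.1 mol.
Outlet amounts (n = n₀ + Σ ν·ξ):
  Q: 554.8 − 1(82.11) − 1(102.1) = 370.6
  V: 905.2 − 2(82.11) − 3(102.1) = 434.7
  U: 0 + 1(82.11) = 82.11
  R: 0 + 1(102.1) = 102.1
Total out = 989.5 mol; y_V = 434.7 / 989.5 = 0.4393.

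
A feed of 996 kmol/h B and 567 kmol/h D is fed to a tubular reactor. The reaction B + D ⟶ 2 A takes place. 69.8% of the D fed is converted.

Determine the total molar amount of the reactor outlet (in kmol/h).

1560 kmol/h

D reacted = 0.698 × 567 = 395.8 kmol/h; ν_D = −1, so ξ = 395.8/1 = 395.8 kmol/h.
Outlet amounts (n = n₀ + ν ξ):
  B: 996 − 1(395.8) = 600.2
  D: 567 − 1(395.8) = 171.2
  A: 0 + 2(395.8) = 791.5
Total out = 600.2 + 171.2 + 791.5 = 1563 kmol/h.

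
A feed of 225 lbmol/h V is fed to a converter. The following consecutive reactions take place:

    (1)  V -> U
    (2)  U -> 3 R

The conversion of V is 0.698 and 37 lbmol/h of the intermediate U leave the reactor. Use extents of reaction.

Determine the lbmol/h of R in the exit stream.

Conversion of V: V consumed = 1ξ₁ = 0.698 × 225 → ξ₁ = 157 lbmol/h.
U balance: n_U = 0 + 1ξ₁ − 1ξ₂ = 37 → ξ₂ = (1·157 − 37)/1 = 120 lbmol/h.
Outlet amounts (n = n₀ + Σ ν·ξ):
  V: 225 − 1(157) = 67.95
  U: 0 + 1(157) − 1(120) = 37
  R: 0 + 3(120) = 360.1

360 lbmol/h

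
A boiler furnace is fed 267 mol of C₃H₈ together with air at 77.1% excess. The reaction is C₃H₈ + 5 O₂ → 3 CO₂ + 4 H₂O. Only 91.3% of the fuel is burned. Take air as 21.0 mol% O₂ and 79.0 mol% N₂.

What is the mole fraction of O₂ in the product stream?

0.0973

Stoichiometric O₂ = 5 × 267 = 1335 mol; O₂ fed = 1335 × 1.771 = 2364 mol.
N₂ fed = 2364 × 79/21 = 8894 mol.
Fuel reacted = 0.913 × 267 → ξ = 243.8 mol.
Outlet (n = n₀ + ν ξ):
  C₃H₈: 267 − 1(243.8) = 23.23
  O₂: 2364 − 5(243.8) = 1145
  N₂: 8894 (inert)
  CO₂: 0 + 3(243.8) = 731.3
  H₂O: 0 + 4(243.8) = 975.1
Total out = 11770 mol; y_O₂ = 1145 / 11770 = 0.09732.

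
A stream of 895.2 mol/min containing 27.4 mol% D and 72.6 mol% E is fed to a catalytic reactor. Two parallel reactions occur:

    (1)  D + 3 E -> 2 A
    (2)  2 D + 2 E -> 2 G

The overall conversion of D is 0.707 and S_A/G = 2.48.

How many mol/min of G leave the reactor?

Conversion of D: D consumed = 0.707 × 245.3 = 173.4 mol/min = 1ξ₁ + 2ξ₂.
Selectivity: 2ξ₁ / (2ξ₂) = 2.48 → ξ₁ = 2.48 ξ₂.
Substitute: (1·2.48 + 2) ξ₂ = 173.4 → ξ₂ = 38.71 mol/min, ξ₁ = 96 mol/min.
Outlet amounts (n = n₀ + Σ ν·ξ):
  D: 245.3 − 1(96) − 2(38.71) = 71.87
  E: 649.9 − 3(96) − 2(38.71) = 284.5
  A: 0 + 2(96) = 192
  G: 0 + 2(38.71) = 77.42

77.4 mol/min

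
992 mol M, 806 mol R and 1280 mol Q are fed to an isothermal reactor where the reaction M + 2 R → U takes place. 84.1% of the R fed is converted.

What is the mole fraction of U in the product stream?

0.141

R reacted = 0.841 × 806 = 677.8 mol; ν_R = −2, so ξ = 677.8/2 = 338.9 mol.
Outlet amounts (n = n₀ + ν ξ):
  M: 992 − 1(338.9) = 653.1
  R: 806 − 2(338.9) = 128.2
  U: 0 + 1(338.9) = 338.9
  Q: 1280 (inert)
Total out = 2400 mol; y_U = 338.9 / 2400 = 0.1412.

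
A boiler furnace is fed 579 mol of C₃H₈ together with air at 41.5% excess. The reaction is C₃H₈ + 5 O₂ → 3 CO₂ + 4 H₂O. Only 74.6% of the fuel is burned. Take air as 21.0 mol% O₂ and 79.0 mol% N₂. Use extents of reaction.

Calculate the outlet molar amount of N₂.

Stoichiometric O₂ = 5 × 579 = 2895 mol; O₂ fed = 2895 × 1.415 = 4096 mol.
N₂ fed = 4096 × 79/21 = 15410 mol.
Fuel reacted = 0.746 × 579 → ξ = 431.9 mol.
Outlet (n = n₀ + ν ξ):
  C₃H₈: 579 − 1(431.9) = 147.1
  O₂: 4096 − 5(431.9) = 1937
  N₂: 15410 (inert)
  CO₂: 0 + 3(431.9) = 1296
  H₂O: 0 + 4(431.9) = 1728

15400 mol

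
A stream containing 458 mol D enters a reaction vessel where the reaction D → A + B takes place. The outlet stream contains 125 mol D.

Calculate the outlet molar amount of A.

For D: n = n₀ − 1ξ → 125 = 458 − 1ξ, giving ξ = 333 mol.
Outlet amounts (n = n₀ + ν ξ):
  D: 458 − 1(333) = 125
  A: 0 + 1(333) = 333
  B: 0 + 1(333) = 333

333 mol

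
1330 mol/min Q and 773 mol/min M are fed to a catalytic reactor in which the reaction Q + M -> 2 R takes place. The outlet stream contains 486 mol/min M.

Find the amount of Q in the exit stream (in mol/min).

1040 mol/min

For M: n = n₀ − 1ξ → 486 = 773 − 1ξ, giving ξ = 287 mol/min.
Outlet amounts (n = n₀ + ν ξ):
  Q: 1330 − 1(287) = 1043
  M: 773 − 1(287) = 486
  R: 0 + 2(287) = 574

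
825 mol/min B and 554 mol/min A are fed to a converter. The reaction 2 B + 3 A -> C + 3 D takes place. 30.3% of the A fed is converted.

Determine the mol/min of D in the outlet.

A reacted = 0.303 × 554 = 167.9 mol/min; ν_A = −3, so ξ = 167.9/3 = 55.95 mol/min.
Outlet amounts (n = n₀ + ν ξ):
  B: 825 − 2(55.95) = 713.1
  A: 554 − 3(55.95) = 386.1
  C: 0 + 1(55.95) = 55.95
  D: 0 + 3(55.95) = 167.9

168 mol/min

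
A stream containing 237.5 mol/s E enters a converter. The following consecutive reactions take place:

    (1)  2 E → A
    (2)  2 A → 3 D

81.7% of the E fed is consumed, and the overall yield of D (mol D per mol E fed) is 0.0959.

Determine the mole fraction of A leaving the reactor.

0.553

Conversion of E: E consumed = 2ξ₁ = 0.817 × 237.5 → ξ₁ = 97.02 mol/s.
Yield of D: 3ξ₂ / 237.5 = 0.0959 → ξ₂ = 7.592 mol/s.
Outlet amounts (n = n₀ + Σ ν·ξ):
  E: 237.5 − 2(97.02) = 43.46
  A: 0 + 1(97.02) − 2(7.592) = 81.83
  D: 0 + 3(7.592) = 22.78
Total out = 148.1 mol/s; y_A = 81.83 / 148.1 = 0.5527.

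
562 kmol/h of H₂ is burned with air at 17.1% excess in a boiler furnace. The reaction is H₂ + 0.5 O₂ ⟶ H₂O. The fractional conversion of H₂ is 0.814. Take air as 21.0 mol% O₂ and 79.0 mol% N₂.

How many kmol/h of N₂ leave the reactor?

Stoichiometric O₂ = 0.5 × 562 = 281 kmol/h; O₂ fed = 281 × 1.171 = 329.1 kmol/h.
N₂ fed = 329.1 × 79/21 = 1238 kmol/h.
Fuel reacted = 0.814 × 562 → ξ = 457.5 kmol/h.
Outlet (n = n₀ + ν ξ):
  H₂: 562 − 1(457.5) = 104.5
  O₂: 329.1 − 0.5(457.5) = 100.3
  N₂: 1238 (inert)
  H₂O: 0 + 1(457.5) = 457.5

1240 kmol/h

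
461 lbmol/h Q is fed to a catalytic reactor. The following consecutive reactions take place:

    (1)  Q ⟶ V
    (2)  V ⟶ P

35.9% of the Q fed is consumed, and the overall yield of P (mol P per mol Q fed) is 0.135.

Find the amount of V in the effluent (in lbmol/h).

103 lbmol/h

Conversion of Q: Q consumed = 1ξ₁ = 0.359 × 461 → ξ₁ = 165.5 lbmol/h.
Yield of P: 1ξ₂ / 461 = 0.135 → ξ₂ = 62.24 lbmol/h.
Outlet amounts (n = n₀ + Σ ν·ξ):
  Q: 461 − 1(165.5) = 295.5
  V: 0 + 1(165.5) − 1(62.24) = 103.3
  P: 0 + 1(62.24) = 62.24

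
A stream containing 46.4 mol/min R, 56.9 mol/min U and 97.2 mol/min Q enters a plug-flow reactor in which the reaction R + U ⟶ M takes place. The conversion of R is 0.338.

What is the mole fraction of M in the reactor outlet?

0.0849

R reacted = 0.338 × 46.4 = 15.68 mol/min; ν_R = −1, so ξ = 15.68/1 = 15.68 mol/min.
Outlet amounts (n = n₀ + ν ξ):
  R: 46.4 − 1(15.68) = 30.72
  U: 56.9 − 1(15.68) = 41.22
  M: 0 + 1(15.68) = 15.68
  Q: 97.2 (inert)
Total out = 184.8 mol/min; y_M = 15.68 / 184.8 = 0.08486.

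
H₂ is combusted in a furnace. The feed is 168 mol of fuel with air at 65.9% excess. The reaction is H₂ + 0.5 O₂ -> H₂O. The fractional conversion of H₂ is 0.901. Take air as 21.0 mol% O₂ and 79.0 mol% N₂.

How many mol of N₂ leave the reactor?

Stoichiometric O₂ = 0.5 × 168 = 84 mol; O₂ fed = 84 × 1.659 = 139.4 mol.
N₂ fed = 139.4 × 79/21 = 524.2 mol.
Fuel reacted = 0.901 × 168 → ξ = 151.4 mol.
Outlet (n = n₀ + ν ξ):
  H₂: 168 − 1(151.4) = 16.63
  O₂: 139.4 − 0.5(151.4) = 63.67
  N₂: 524.2 (inert)
  H₂O: 0 + 1(151.4) = 151.4

524 mol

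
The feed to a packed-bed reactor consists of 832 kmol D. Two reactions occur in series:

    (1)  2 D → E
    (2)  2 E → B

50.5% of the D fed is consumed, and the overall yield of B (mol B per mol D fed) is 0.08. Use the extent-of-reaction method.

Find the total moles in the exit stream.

555 kmol

Conversion of D: D consumed = 2ξ₁ = 0.505 × 832 → ξ₁ = 210.1 kmol.
Yield of B: 1ξ₂ / 832 = 0.08 → ξ₂ = 66.56 kmol.
Outlet amounts (n = n₀ + Σ ν·ξ):
  D: 832 − 2(210.1) = 411.8
  E: 0 + 1(210.1) − 2(66.56) = 76.96
  B: 0 + 1(66.56) = 66.56
Total out = 411.8 + 76.96 + 66.56 = 555.4 kmol.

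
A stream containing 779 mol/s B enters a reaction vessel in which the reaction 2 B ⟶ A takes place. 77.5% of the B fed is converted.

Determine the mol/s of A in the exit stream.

302 mol/s

B reacted = 0.775 × 779 = 603.7 mol/s; ν_B = −2, so ξ = 603.7/2 = 301.9 mol/s.
Outlet amounts (n = n₀ + ν ξ):
  B: 779 − 2(301.9) = 175.3
  A: 0 + 1(301.9) = 301.9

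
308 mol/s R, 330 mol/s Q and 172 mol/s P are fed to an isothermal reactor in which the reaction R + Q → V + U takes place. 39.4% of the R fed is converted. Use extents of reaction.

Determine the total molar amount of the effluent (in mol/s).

R reacted = 0.394 × 308 = 121.4 mol/s; ν_R = −1, so ξ = 121.4/1 = 121.4 mol/s.
Outlet amounts (n = n₀ + ν ξ):
  R: 308 − 1(121.4) = 186.6
  Q: 330 − 1(121.4) = 208.6
  V: 0 + 1(121.4) = 121.4
  U: 0 + 1(121.4) = 121.4
  P: 172 (inert)
Total out = 186.6 + 208.6 + 121.4 + 121.4 + 172 = 810 mol/s.

810 mol/s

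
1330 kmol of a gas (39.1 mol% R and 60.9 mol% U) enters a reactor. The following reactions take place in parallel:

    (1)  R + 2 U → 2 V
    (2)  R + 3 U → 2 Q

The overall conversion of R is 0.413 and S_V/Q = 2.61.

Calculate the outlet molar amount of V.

Conversion of R: R consumed = 0.413 × 520 = 214.8 kmol = 1ξ₁ + 1ξ₂.
Selectivity: 2ξ₁ / (2ξ₂) = 2.61 → ξ₁ = 2.61 ξ₂.
Substitute: (1·2.61 + 1) ξ₂ = 214.8 → ξ₂ = 59.49 kmol, ξ₁ = 155.3 kmol.
Outlet amounts (n = n₀ + Σ ν·ξ):
  R: 520 − 1(155.3) − 1(59.49) = 305.3
  U: 810 − 2(155.3) − 3(59.49) = 320.9
  V: 0 + 2(155.3) = 310.6
  Q: 0 + 2(59.49) = 119

311 kmol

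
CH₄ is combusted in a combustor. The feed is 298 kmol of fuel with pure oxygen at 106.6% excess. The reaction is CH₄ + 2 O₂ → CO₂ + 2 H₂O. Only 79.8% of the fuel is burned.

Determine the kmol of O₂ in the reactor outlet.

Stoichiometric O₂ = 2 × 298 = 596 kmol; O₂ fed = 596 × 2.066 = 1231 kmol.
Fuel reacted = 0.798 × 298 → ξ = 237.8 kmol.
Outlet (n = n₀ + ν ξ):
  CH₄: 298 − 1(237.8) = 60.2
  O₂: 1231 − 2(237.8) = 755.7
  CO₂: 0 + 1(237.8) = 237.8
  H₂O: 0 + 2(237.8) = 475.6

756 kmol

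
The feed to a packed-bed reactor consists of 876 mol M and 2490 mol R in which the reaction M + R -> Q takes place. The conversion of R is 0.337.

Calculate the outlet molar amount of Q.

R reacted = 0.337 × 2490 = 839.1 mol; ν_R = −1, so ξ = 839.1/1 = 839.1 mol.
Outlet amounts (n = n₀ + ν ξ):
  M: 876 − 1(839.1) = 36.87
  R: 2490 − 1(839.1) = 1651
  Q: 0 + 1(839.1) = 839.1

839 mol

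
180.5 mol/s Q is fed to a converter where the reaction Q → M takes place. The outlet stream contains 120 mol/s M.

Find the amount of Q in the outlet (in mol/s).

For M: n = n₀ + 1ξ → 120 = 0 + 1ξ, giving ξ = 120 mol/s.
Outlet amounts (n = n₀ + ν ξ):
  Q: 180.5 − 1(120) = 60.5
  M: 0 + 1(120) = 120

60.5 mol/s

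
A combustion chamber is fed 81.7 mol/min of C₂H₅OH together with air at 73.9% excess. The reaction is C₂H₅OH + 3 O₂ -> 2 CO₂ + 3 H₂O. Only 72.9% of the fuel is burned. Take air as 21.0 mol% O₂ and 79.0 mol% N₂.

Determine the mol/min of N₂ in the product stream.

Stoichiometric O₂ = 3 × 81.7 = 245.1 mol/min; O₂ fed = 245.1 × 1.739 = 426.2 mol/min.
N₂ fed = 426.2 × 79/21 = 1603 mol/min.
Fuel reacted = 0.729 × 81.7 → ξ = 59.56 mol/min.
Outlet (n = n₀ + ν ξ):
  C₂H₅OH: 81.7 − 1(59.56) = 22.14
  O₂: 426.2 − 3(59.56) = 247.6
  N₂: 1603 (inert)
  CO₂: 0 + 2(59.56) = 119.1
  H₂O: 0 + 3(59.56) = 178.7

1600 mol/min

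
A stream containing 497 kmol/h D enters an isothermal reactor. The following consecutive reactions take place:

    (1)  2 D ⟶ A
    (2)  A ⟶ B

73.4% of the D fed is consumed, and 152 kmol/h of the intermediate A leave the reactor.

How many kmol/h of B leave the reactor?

Conversion of D: D consumed = 2ξ₁ = 0.734 × 497 → ξ₁ = 182.4 kmol/h.
A balance: n_A = 0 + 1ξ₁ − 1ξ₂ = 152 → ξ₂ = (1·182.4 − 152)/1 = 30.4 kmol/h.
Outlet amounts (n = n₀ + Σ ν·ξ):
  D: 497 − 2(182.4) = 132.2
  A: 0 + 1(182.4) − 1(30.4) = 152
  B: 0 + 1(30.4) = 30.4

30.4 kmol/h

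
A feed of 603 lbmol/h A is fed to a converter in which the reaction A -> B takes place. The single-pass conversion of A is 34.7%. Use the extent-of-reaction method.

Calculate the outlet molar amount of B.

A reacted = 0.347 × 603 = 209.2 lbmol/h; ν_A = −1, so ξ = 209.2/1 = 209.2 lbmol/h.
Outlet amounts (n = n₀ + ν ξ):
  A: 603 − 1(209.2) = 393.8
  B: 0 + 1(209.2) = 209.2

209 lbmol/h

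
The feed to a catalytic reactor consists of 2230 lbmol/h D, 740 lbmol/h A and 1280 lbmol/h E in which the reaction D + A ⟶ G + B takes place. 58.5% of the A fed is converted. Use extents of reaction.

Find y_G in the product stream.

A reacted = 0.585 × 740 = 432.9 lbmol/h; ν_A = −1, so ξ = 432.9/1 = 432.9 lbmol/h.
Outlet amounts (n = n₀ + ν ξ):
  D: 2230 − 1(432.9) = 1797
  A: 740 − 1(432.9) = 307.1
  G: 0 + 1(432.9) = 432.9
  B: 0 + 1(432.9) = 432.9
  E: 1280 (inert)
Total out = 4250 lbmol/h; y_G = 432.9 / 4250 = 0.1019.

0.102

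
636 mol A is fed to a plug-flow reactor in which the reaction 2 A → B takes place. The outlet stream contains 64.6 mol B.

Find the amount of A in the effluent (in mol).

For B: n = n₀ + 1ξ → 64.6 = 0 + 1ξ, giving ξ = 64.6 mol.
Outlet amounts (n = n₀ + ν ξ):
  A: 636 − 2(64.6) = 506.8
  B: 0 + 1(64.6) = 64.6

507 mol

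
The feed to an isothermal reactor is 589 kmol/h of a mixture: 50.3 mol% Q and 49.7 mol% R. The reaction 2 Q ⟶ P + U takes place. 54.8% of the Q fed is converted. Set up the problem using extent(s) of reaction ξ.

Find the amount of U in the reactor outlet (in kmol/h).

Q reacted = 0.548 × 296.3 = 162.4 kmol/h; ν_Q = −2, so ξ = 162.4/2 = 81.18 kmol/h.
Outlet amounts (n = n₀ + ν ξ):
  Q: 296.3 − 2(81.18) = 133.9
  P: 0 + 1(81.18) = 81.18
  U: 0 + 1(81.18) = 81.18
  R: 292.7 (inert)

81.2 kmol/h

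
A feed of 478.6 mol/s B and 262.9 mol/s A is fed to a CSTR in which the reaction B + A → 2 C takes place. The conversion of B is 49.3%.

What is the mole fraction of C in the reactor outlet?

0.636

B reacted = 0.493 × 478.6 = 235.9 mol/s; ν_B = −1, so ξ = 235.9/1 = 235.9 mol/s.
Outlet amounts (n = n₀ + ν ξ):
  B: 478.6 − 1(235.9) = 242.7
  A: 262.9 − 1(235.9) = 26.95
  C: 0 + 2(235.9) = 471.9
Total out = 741.5 mol/s; y_C = 471.9 / 741.5 = 0.6364.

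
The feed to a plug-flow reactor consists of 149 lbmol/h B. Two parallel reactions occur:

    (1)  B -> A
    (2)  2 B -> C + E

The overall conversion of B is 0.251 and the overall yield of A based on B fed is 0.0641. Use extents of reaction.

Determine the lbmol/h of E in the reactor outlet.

13.9 lbmol/h

Yield of A: 1ξ₁ / 149 = 0.0641 → ξ₁ = 9.551 lbmol/h.
Conversion of B: 1ξ₁ + 2ξ₂ = 0.251 × 149 = 37.4 → ξ₂ = 13.92 lbmol/h.
Outlet amounts (n = n₀ + Σ ν·ξ):
  B: 149 − 1(9.551) − 2(13.92) = 111.6
  A: 0 + 1(9.551) = 9.551
  C: 0 + 1(13.92) = 13.92
  E: 0 + 1(13.92) = 13.92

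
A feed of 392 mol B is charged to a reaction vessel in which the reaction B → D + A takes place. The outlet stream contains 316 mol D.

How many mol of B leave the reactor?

For D: n = n₀ + 1ξ → 316 = 0 + 1ξ, giving ξ = 316 mol.
Outlet amounts (n = n₀ + ν ξ):
  B: 392 − 1(316) = 76
  D: 0 + 1(316) = 316
  A: 0 + 1(316) = 316

76 mol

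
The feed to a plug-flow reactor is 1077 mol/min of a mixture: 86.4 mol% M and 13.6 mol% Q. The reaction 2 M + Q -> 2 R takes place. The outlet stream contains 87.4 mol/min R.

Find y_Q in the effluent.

0.0995

For R: n = n₀ + 2ξ → 87.4 = 0 + 2ξ, giving ξ = 43.7 mol/min.
Outlet amounts (n = n₀ + ν ξ):
  M: 930.5 − 2(43.7) = 843.1
  Q: 146.5 − 1(43.7) = 102.8
  R: 0 + 2(43.7) = 87.4
Total out = 1033 mol/min; y_Q = 102.8 / 1033 = 0.09946.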